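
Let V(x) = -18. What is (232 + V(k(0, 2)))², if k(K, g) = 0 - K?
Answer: 45796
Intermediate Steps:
k(K, g) = -K
(232 + V(k(0, 2)))² = (232 - 18)² = 214² = 45796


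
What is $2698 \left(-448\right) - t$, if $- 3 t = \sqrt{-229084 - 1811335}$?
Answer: $-1208704 + \frac{i \sqrt{2040419}}{3} \approx -1.2087 \cdot 10^{6} + 476.14 i$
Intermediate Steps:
$t = - \frac{i \sqrt{2040419}}{3}$ ($t = - \frac{\sqrt{-229084 - 1811335}}{3} = - \frac{\sqrt{-2040419}}{3} = - \frac{i \sqrt{2040419}}{3} \approx - 476.14 i$)
$2698 \left(-448\right) - t = 2698 \left(-448\right) - - \frac{i \sqrt{2040419}}{3} = -1208704 + \frac{i \sqrt{2040419}}{3}$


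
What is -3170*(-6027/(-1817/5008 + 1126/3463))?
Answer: -331342592115360/653263 ≈ -5.0721e+8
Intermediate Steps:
-3170*(-6027/(-1817/5008 + 1126/3463)) = -3170/((-653263/17342704*(-1/6027))) = -3170/653263/104524477008 = -3170*104524477008/653263 = -331342592115360/653263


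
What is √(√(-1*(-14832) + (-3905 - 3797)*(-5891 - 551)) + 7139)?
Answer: √(7139 + 2*√12407779) ≈ 119.10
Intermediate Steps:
√(√(-1*(-14832) + (-3905 - 3797)*(-5891 - 551)) + 7139) = √(√(14832 - 7702*(-6442)) + 7139) = √(√(14832 + 49616284) + 7139) = √(√49631116 + 7139) = √(2*√12407779 + 7139) = √(7139 + 2*√12407779)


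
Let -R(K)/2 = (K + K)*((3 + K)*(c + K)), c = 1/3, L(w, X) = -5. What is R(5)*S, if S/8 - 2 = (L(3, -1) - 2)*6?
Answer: 819200/3 ≈ 2.7307e+5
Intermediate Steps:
c = 1/3 ≈ 0.33333
R(K) = -4*K*(3 + K)*(1/3 + K) (R(K) = -2*(K + K)*(3 + K)*(1/3 + K) = -2*2*K*(3 + K)*(1/3 + K) = -4*K*(3 + K)*(1/3 + K))
S = -320 (S = 16 + 8*((-5 - 2)*6) = 16 + 8*(-7*6) = 16 + 8*(-42) = 16 - 336 = -320)
R(5)*S = -4/3*5*(3 + 3*5**2 + 10*5)*(-320) = -4/3*5*(3 + 3*25 + 50)*(-320) = -4/3*5*(3 + 75 + 50)*(-320) = -4/3*5*128*(-320) = -2560/3*(-320) = 819200/3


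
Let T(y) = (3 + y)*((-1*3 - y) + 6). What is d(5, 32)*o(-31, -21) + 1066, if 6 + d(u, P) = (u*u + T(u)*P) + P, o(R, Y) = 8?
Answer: -2622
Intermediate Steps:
T(y) = (3 + y)*(3 - y) (T(y) = (3 + y)*((-3 - y) + 6) = (3 + y)*(3 - y))
d(u, P) = -6 + P + u**2 + P*(9 - u**2) (d(u, P) = -6 + ((u*u + (9 - u**2)*P) + P) = -6 + ((u**2 + P*(9 - u**2)) + P) = -6 + (P + u**2 + P*(9 - u**2)) = -6 + P + u**2 + P*(9 - u**2))
d(5, 32)*o(-31, -21) + 1066 = (-6 + 32 + 5**2 - 1*32*(-9 + 5**2))*8 + 1066 = (-6 + 32 + 25 - 1*32*(-9 + 25))*8 + 1066 = (-6 + 32 + 25 - 1*32*16)*8 + 1066 = (-6 + 32 + 25 - 512)*8 + 1066 = -461*8 + 1066 = -3688 + 1066 = -2622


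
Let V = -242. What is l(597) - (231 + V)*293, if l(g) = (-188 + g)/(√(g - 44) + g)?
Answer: 1147168061/355856 - 409*√553/355856 ≈ 3223.7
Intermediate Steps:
l(g) = (-188 + g)/(g + √(-44 + g)) (l(g) = (-188 + g)/(√(-44 + g) + g) = (-188 + g)/(g + √(-44 + g)))
l(597) - (231 + V)*293 = (-188 + 597)/(597 + √(-44 + 597)) - (231 - 242)*293 = 409/(597 + √553) - (-11)*293 = 409/(597 + √553) - 1*(-3223) = 409/(597 + √553) + 3223 = 3223 + 409/(597 + √553)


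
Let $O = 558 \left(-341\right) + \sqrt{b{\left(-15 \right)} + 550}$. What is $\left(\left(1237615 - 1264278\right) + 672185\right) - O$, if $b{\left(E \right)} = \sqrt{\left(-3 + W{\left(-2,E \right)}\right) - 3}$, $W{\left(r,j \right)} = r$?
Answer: $835800 - \sqrt{550 + 2 i \sqrt{2}} \approx 8.3578 \cdot 10^{5} - 0.060302 i$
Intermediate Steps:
$b{\left(E \right)} = 2 i \sqrt{2}$ ($b{\left(E \right)} = \sqrt{\left(-3 - 2\right) - 3} = \sqrt{-5 - 3} = \sqrt{-8} = 2 i \sqrt{2}$)
$O = -190278 + \sqrt{550 + 2 i \sqrt{2}}$ ($O = 558 \left(-341\right) + \sqrt{2 i \sqrt{2} + 550} = -190278 + \sqrt{550 + 2 i \sqrt{2}} \approx -1.9025 \cdot 10^{5} + 0.060302 i$)
$\left(\left(1237615 - 1264278\right) + 672185\right) - O = \left(\left(1237615 - 1264278\right) + 672185\right) - \left(-190278 + \sqrt{550 + 2 i \sqrt{2}}\right) = \left(-26663 + 672185\right) + \left(190278 - \sqrt{550 + 2 i \sqrt{2}}\right) = 645522 + \left(190278 - \sqrt{550 + 2 i \sqrt{2}}\right) = 835800 - \sqrt{550 + 2 i \sqrt{2}}$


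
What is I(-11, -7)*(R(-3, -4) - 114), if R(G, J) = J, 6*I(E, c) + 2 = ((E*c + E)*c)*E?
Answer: -299720/3 ≈ -99907.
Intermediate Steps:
I(E, c) = -⅓ + E*c*(E + E*c)/6 (I(E, c) = -⅓ + (((E*c + E)*c)*E)/6 = -⅓ + (((E + E*c)*c)*E)/6 = -⅓ + ((c*(E + E*c))*E)/6 = -⅓ + (E*c*(E + E*c))/6 = -⅓ + E*c*(E + E*c)/6)
I(-11, -7)*(R(-3, -4) - 114) = (-⅓ + (⅙)*(-7)*(-11)² + (⅙)*(-11)²*(-7)²)*(-4 - 114) = (-⅓ + (⅙)*(-7)*121 + (⅙)*121*49)*(-118) = (-⅓ - 847/6 + 5929/6)*(-118) = (2540/3)*(-118) = -299720/3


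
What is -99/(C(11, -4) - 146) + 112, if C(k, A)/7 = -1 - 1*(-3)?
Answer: 451/4 ≈ 112.75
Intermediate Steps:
C(k, A) = 14 (C(k, A) = 7*(-1 - 1*(-3)) = 7*(-1 + 3) = 7*2 = 14)
-99/(C(11, -4) - 146) + 112 = -99/(14 - 146) + 112 = -99/(-132) + 112 = -1/132*(-99) + 112 = ¾ + 112 = 451/4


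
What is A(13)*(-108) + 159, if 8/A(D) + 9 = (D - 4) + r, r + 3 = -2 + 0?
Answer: 1659/5 ≈ 331.80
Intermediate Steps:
r = -5 (r = -3 + (-2 + 0) = -3 - 2 = -5)
A(D) = 8/(-18 + D) (A(D) = 8/(-9 + ((D - 4) - 5)) = 8/(-9 + ((-4 + D) - 5)) = 8/(-9 + (-9 + D)) = 8/(-18 + D))
A(13)*(-108) + 159 = (8/(-18 + 13))*(-108) + 159 = (8/(-5))*(-108) + 159 = (8*(-⅕))*(-108) + 159 = -8/5*(-108) + 159 = 864/5 + 159 = 1659/5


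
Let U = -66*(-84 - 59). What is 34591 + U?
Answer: 44029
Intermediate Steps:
U = 9438 (U = -66*(-143) = 9438)
34591 + U = 34591 + 9438 = 44029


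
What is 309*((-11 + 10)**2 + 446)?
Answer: 138123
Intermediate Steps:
309*((-11 + 10)**2 + 446) = 309*((-1)**2 + 446) = 309*(1 + 446) = 309*447 = 138123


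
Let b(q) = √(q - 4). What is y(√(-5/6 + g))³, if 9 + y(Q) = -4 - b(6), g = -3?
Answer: -(13 + √2)³ ≈ -2994.8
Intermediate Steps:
b(q) = √(-4 + q)
y(Q) = -13 - √2 (y(Q) = -9 + (-4 - √(-4 + 6)) = -9 + (-4 - √2) = -13 - √2)
y(√(-5/6 + g))³ = (-13 - √2)³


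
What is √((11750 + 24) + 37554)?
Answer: 4*√3083 ≈ 222.10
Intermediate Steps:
√((11750 + 24) + 37554) = √(11774 + 37554) = √49328 = 4*√3083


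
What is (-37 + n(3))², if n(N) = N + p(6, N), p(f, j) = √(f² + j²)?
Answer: 1201 - 204*√5 ≈ 744.84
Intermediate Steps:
n(N) = N + √(36 + N²) (n(N) = N + √(6² + N²) = N + √(36 + N²))
(-37 + n(3))² = (-37 + (3 + √(36 + 3²)))² = (-37 + (3 + √(36 + 9)))² = (-37 + (3 + √45))² = (-37 + (3 + 3*√5))² = (-34 + 3*√5)²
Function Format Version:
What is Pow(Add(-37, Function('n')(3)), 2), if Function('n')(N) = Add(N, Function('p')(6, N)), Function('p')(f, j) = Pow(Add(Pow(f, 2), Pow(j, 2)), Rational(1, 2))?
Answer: Add(1201, Mul(-204, Pow(5, Rational(1, 2)))) ≈ 744.84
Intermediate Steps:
Function('n')(N) = Add(N, Pow(Add(36, Pow(N, 2)), Rational(1, 2))) (Function('n')(N) = Add(N, Pow(Add(Pow(6, 2), Pow(N, 2)), Rational(1, 2))) = Add(N, Pow(Add(36, Pow(N, 2)), Rational(1, 2))))
Pow(Add(-37, Function('n')(3)), 2) = Pow(Add(-37, Add(3, Pow(Add(36, Pow(3, 2)), Rational(1, 2)))), 2) = Pow(Add(-37, Add(3, Pow(Add(36, 9), Rational(1, 2)))), 2) = Pow(Add(-37, Add(3, Pow(45, Rational(1, 2)))), 2) = Pow(Add(-37, Add(3, Mul(3, Pow(5, Rational(1, 2))))), 2) = Pow(Add(-34, Mul(3, Pow(5, Rational(1, 2)))), 2)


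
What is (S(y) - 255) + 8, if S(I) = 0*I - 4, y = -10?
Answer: -251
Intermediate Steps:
S(I) = -4 (S(I) = 0 - 4 = -4)
(S(y) - 255) + 8 = (-4 - 255) + 8 = -259 + 8 = -251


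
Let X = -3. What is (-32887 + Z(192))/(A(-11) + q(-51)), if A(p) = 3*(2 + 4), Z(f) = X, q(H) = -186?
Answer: 16445/84 ≈ 195.77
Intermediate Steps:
Z(f) = -3
A(p) = 18 (A(p) = 3*6 = 18)
(-32887 + Z(192))/(A(-11) + q(-51)) = (-32887 - 3)/(18 - 186) = -32890/(-168) = -32890*(-1/168) = 16445/84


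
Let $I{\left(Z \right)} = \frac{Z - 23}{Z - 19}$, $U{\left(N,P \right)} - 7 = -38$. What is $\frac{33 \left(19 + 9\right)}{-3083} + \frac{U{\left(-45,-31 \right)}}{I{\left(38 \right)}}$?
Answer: $- \frac{1829747}{46245} \approx -39.566$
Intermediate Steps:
$U{\left(N,P \right)} = -31$ ($U{\left(N,P \right)} = 7 - 38 = -31$)
$I{\left(Z \right)} = \frac{-23 + Z}{-19 + Z}$
$\frac{33 \left(19 + 9\right)}{-3083} + \frac{U{\left(-45,-31 \right)}}{I{\left(38 \right)}} = \frac{33 \left(19 + 9\right)}{-3083} - \frac{31}{\frac{1}{-19 + 38} \left(-23 + 38\right)} = 33 \cdot 28 \left(- \frac{1}{3083}\right) - \frac{31}{\frac{1}{19} \cdot 15} = 924 \left(- \frac{1}{3083}\right) - \frac{31}{\frac{1}{19} \cdot 15} = - \frac{924}{3083} - \frac{31}{\frac{15}{19}} = - \frac{924}{3083} - \frac{589}{15} = - \frac{1829747}{46245}$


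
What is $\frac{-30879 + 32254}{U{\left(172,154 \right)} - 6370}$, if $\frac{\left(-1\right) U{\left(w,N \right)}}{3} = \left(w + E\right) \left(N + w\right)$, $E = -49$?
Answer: $- \frac{1375}{126664} \approx -0.010855$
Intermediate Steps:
$U{\left(w,N \right)} = - 3 \left(-49 + w\right) \left(N + w\right)$ ($U{\left(w,N \right)} = - 3 \left(w - 49\right) \left(N + w\right) = - 3 \left(-49 + w\right) \left(N + w\right)$)
$\frac{-30879 + 32254}{U{\left(172,154 \right)} - 6370} = \frac{-30879 + 32254}{\left(- 3 \cdot 172^{2} + 147 \cdot 154 + 147 \cdot 172 - 462 \cdot 172\right) - 6370} = \frac{1375}{\left(\left(-3\right) 29584 + 22638 + 25284 - 79464\right) - 6370} = \frac{1375}{\left(-88752 + 22638 + 25284 - 79464\right) - 6370} = \frac{1375}{-120294 - 6370} = \frac{1375}{-126664} = 1375 \left(- \frac{1}{126664}\right) = - \frac{1375}{126664}$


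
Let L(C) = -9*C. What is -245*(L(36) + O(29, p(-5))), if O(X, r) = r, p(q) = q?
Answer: 80605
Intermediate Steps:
-245*(L(36) + O(29, p(-5))) = -245*(-9*36 - 5) = -245*(-324 - 5) = -245*(-329) = 80605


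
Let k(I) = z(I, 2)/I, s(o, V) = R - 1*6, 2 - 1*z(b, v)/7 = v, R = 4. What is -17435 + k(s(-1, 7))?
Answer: -17435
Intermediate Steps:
z(b, v) = 14 - 7*v
s(o, V) = -2 (s(o, V) = 4 - 1*6 = 4 - 6 = -2)
k(I) = 0 (k(I) = (14 - 7*2)/I = (14 - 14)/I = 0/I = 0)
-17435 + k(s(-1, 7)) = -17435 + 0 = -17435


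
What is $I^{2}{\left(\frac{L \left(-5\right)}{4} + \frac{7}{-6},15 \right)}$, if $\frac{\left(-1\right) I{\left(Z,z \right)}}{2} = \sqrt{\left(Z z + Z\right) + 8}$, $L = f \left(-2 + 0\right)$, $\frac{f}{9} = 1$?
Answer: $\frac{4192}{3} \approx 1397.3$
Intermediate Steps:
$f = 9$ ($f = 9 \cdot 1 = 9$)
$L = -18$ ($L = 9 \left(-2 + 0\right) = 9 \left(-2\right) = -18$)
$I{\left(Z,z \right)} = - 2 \sqrt{8 + Z + Z z}$ ($I{\left(Z,z \right)} = - 2 \sqrt{\left(Z z + Z\right) + 8} = - 2 \sqrt{\left(Z + Z z\right) + 8} = - 2 \sqrt{8 + Z + Z z}$)
$I^{2}{\left(\frac{L \left(-5\right)}{4} + \frac{7}{-6},15 \right)} = \left(- 2 \sqrt{8 + \left(\frac{\left(-18\right) \left(-5\right)}{4} + \frac{7}{-6}\right) + \left(\frac{\left(-18\right) \left(-5\right)}{4} + \frac{7}{-6}\right) 15}\right)^{2} = \left(- 2 \sqrt{8 + \left(90 \cdot \frac{1}{4} + 7 \left(- \frac{1}{6}\right)\right) + \left(90 \cdot \frac{1}{4} + 7 \left(- \frac{1}{6}\right)\right) 15}\right)^{2} = \left(- 2 \sqrt{8 + \left(\frac{45}{2} - \frac{7}{6}\right) + \left(\frac{45}{2} - \frac{7}{6}\right) 15}\right)^{2} = \left(- 2 \sqrt{8 + \frac{64}{3} + \frac{64}{3} \cdot 15}\right)^{2} = \left(- 2 \sqrt{8 + \frac{64}{3} + 320}\right)^{2} = \left(- 2 \sqrt{\frac{1048}{3}}\right)^{2} = \left(- 2 \frac{2 \sqrt{786}}{3}\right)^{2} = \left(- \frac{4 \sqrt{786}}{3}\right)^{2} = \frac{4192}{3}$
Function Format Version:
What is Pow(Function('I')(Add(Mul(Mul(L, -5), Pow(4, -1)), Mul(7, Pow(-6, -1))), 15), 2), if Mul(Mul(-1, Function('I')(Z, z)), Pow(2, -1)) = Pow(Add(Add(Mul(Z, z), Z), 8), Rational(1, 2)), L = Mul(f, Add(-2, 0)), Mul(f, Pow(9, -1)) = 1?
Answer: Rational(4192, 3) ≈ 1397.3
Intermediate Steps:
f = 9 (f = Mul(9, 1) = 9)
L = -18 (L = Mul(9, Add(-2, 0)) = Mul(9, -2) = -18)
Function('I')(Z, z) = Mul(-2, Pow(Add(8, Z, Mul(Z, z)), Rational(1, 2))) (Function('I')(Z, z) = Mul(-2, Pow(Add(Add(Mul(Z, z), Z), 8), Rational(1, 2))) = Mul(-2, Pow(Add(Add(Z, Mul(Z, z)), 8), Rational(1, 2))) = Mul(-2, Pow(Add(8, Z, Mul(Z, z)), Rational(1, 2))))
Pow(Function('I')(Add(Mul(Mul(L, -5), Pow(4, -1)), Mul(7, Pow(-6, -1))), 15), 2) = Pow(Mul(-2, Pow(Add(8, Add(Mul(Mul(-18, -5), Pow(4, -1)), Mul(7, Pow(-6, -1))), Mul(Add(Mul(Mul(-18, -5), Pow(4, -1)), Mul(7, Pow(-6, -1))), 15)), Rational(1, 2))), 2) = Pow(Mul(-2, Pow(Add(8, Add(Mul(90, Rational(1, 4)), Mul(7, Rational(-1, 6))), Mul(Add(Mul(90, Rational(1, 4)), Mul(7, Rational(-1, 6))), 15)), Rational(1, 2))), 2) = Pow(Mul(-2, Pow(Add(8, Add(Rational(45, 2), Rational(-7, 6)), Mul(Add(Rational(45, 2), Rational(-7, 6)), 15)), Rational(1, 2))), 2) = Pow(Mul(-2, Pow(Add(8, Rational(64, 3), Mul(Rational(64, 3), 15)), Rational(1, 2))), 2) = Pow(Mul(-2, Pow(Add(8, Rational(64, 3), 320), Rational(1, 2))), 2) = Pow(Mul(-2, Pow(Rational(1048, 3), Rational(1, 2))), 2) = Pow(Mul(-2, Mul(Rational(2, 3), Pow(786, Rational(1, 2)))), 2) = Pow(Mul(Rational(-4, 3), Pow(786, Rational(1, 2))), 2) = Rational(4192, 3)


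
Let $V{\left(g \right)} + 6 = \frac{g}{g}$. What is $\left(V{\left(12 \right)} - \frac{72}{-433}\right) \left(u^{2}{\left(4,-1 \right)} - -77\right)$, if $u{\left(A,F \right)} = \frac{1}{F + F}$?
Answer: $- \frac{646737}{1732} \approx -373.4$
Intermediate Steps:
$V{\left(g \right)} = -5$ ($V{\left(g \right)} = -6 + \frac{g}{g} = -6 + 1 = -5$)
$u{\left(A,F \right)} = \frac{1}{2 F}$
$\left(V{\left(12 \right)} - \frac{72}{-433}\right) \left(u^{2}{\left(4,-1 \right)} - -77\right) = \left(-5 - \frac{72}{-433}\right) \left(\left(\frac{1}{2 \left(-1\right)}\right)^{2} - -77\right) = \left(-5 - - \frac{72}{433}\right) \left(\left(\frac{1}{2} \left(-1\right)\right)^{2} + 77\right) = \left(-5 + \frac{72}{433}\right) \left(\left(- \frac{1}{2}\right)^{2} + 77\right) = - \frac{2093 \left(\frac{1}{4} + 77\right)}{433} = \left(- \frac{2093}{433}\right) \frac{309}{4} = - \frac{646737}{1732}$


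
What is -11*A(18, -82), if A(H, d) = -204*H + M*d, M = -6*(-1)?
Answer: 45804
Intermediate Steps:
M = 6
A(H, d) = -204*H + 6*d
-11*A(18, -82) = -11*(-204*18 + 6*(-82)) = -11*(-3672 - 492) = -11*(-4164) = 45804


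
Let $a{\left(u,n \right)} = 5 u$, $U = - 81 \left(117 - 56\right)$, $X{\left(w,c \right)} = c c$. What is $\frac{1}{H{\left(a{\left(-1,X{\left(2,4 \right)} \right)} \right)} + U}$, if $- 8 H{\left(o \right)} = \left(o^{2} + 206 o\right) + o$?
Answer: $- \frac{4}{19259} \approx -0.0002077$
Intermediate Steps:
$X{\left(w,c \right)} = c^{2}$
$U = -4941$ ($U = \left(-81\right) 61 = -4941$)
$H{\left(o \right)} = - \frac{207 o}{8} - \frac{o^{2}}{8}$ ($H{\left(o \right)} = - \frac{\left(o^{2} + 206 o\right) + o}{8} = - \frac{o^{2} + 207 o}{8} = - \frac{207 o}{8} - \frac{o^{2}}{8}$)
$\frac{1}{H{\left(a{\left(-1,X{\left(2,4 \right)} \right)} \right)} + U} = \frac{1}{- \frac{5 \left(-1\right) \left(207 + 5 \left(-1\right)\right)}{8} - 4941} = \frac{1}{\left(- \frac{1}{8}\right) \left(-5\right) \left(207 - 5\right) - 4941} = \frac{1}{\left(- \frac{1}{8}\right) \left(-5\right) 202 - 4941} = \frac{1}{\frac{505}{4} - 4941} = \frac{1}{- \frac{19259}{4}} = - \frac{4}{19259}$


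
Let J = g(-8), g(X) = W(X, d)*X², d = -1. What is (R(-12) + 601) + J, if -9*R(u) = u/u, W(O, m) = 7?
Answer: 9440/9 ≈ 1048.9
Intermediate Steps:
g(X) = 7*X²
J = 448 (J = 7*(-8)² = 7*64 = 448)
R(u) = -⅑ (R(u) = -u/(9*u) = -⅑*1 = -⅑)
(R(-12) + 601) + J = (-⅑ + 601) + 448 = 5408/9 + 448 = 9440/9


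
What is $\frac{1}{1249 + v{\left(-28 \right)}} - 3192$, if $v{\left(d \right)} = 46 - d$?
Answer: $- \frac{4223015}{1323} \approx -3192.0$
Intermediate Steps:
$\frac{1}{1249 + v{\left(-28 \right)}} - 3192 = \frac{1}{1249 + \left(46 - -28\right)} - 3192 = \frac{1}{1249 + \left(46 + 28\right)} - 3192 = \frac{1}{1249 + 74} - 3192 = \frac{1}{1323} - 3192 = - \frac{4223015}{1323}$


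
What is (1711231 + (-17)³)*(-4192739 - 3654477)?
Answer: -13389845910688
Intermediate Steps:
(1711231 + (-17)³)*(-4192739 - 3654477) = (1711231 - 4913)*(-7847216) = 1706318*(-7847216) = -13389845910688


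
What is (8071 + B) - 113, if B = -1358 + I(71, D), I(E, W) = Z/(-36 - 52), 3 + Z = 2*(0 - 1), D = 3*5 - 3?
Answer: 580805/88 ≈ 6600.1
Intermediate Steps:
D = 12 (D = 15 - 3 = 12)
Z = -5 (Z = -3 + 2*(0 - 1) = -3 + 2*(-1) = -3 - 2 = -5)
I(E, W) = 5/88 (I(E, W) = -5/(-36 - 52) = -5/(-88) = -5*(-1/88) = 5/88)
B = -119499/88 (B = -1358 + 5/88 = -119499/88 ≈ -1357.9)
(8071 + B) - 113 = (8071 - 119499/88) - 113 = 590749/88 - 113 = 580805/88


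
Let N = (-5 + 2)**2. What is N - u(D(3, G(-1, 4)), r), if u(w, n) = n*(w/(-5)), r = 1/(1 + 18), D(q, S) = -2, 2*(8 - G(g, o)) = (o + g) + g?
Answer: 853/95 ≈ 8.9789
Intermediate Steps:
G(g, o) = 8 - g - o/2 (G(g, o) = 8 - ((o + g) + g)/2 = 8 - ((g + o) + g)/2 = 8 - (o + 2*g)/2 = 8 + (-g - o/2) = 8 - g - o/2)
N = 9 (N = (-3)**2 = 9)
r = 1/19 ≈ 0.052632
u(w, n) = -n*w/5 (u(w, n) = n*(w*(-1/5)) = n*(-w/5) = -n*w/5)
N - u(D(3, G(-1, 4)), r) = 9 - (-1)*(-2)/(5*19) = 9 - 1*2/95 = 9 - 2/95 = 853/95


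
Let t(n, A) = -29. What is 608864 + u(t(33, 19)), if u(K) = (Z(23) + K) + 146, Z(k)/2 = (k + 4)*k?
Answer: 610223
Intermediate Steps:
Z(k) = 2*k*(4 + k) (Z(k) = 2*((k + 4)*k) = 2*((4 + k)*k) = 2*(k*(4 + k)) = 2*k*(4 + k))
u(K) = 1388 + K (u(K) = (2*23*(4 + 23) + K) + 146 = (2*23*27 + K) + 146 = (1242 + K) + 146 = 1388 + K)
608864 + u(t(33, 19)) = 608864 + (1388 - 29) = 608864 + 1359 = 610223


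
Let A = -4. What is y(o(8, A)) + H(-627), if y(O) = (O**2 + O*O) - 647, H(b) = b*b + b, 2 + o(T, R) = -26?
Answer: 393423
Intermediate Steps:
o(T, R) = -28 (o(T, R) = -2 - 26 = -28)
H(b) = b + b**2 (H(b) = b**2 + b = b + b**2)
y(O) = -647 + 2*O**2 (y(O) = (O**2 + O**2) - 647 = 2*O**2 - 647 = -647 + 2*O**2)
y(o(8, A)) + H(-627) = (-647 + 2*(-28)**2) - 627*(1 - 627) = (-647 + 2*784) - 627*(-626) = (-647 + 1568) + 392502 = 921 + 392502 = 393423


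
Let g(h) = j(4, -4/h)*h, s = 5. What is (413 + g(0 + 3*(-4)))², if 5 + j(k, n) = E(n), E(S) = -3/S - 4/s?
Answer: 8720209/25 ≈ 3.4881e+5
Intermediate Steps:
E(S) = -⅘ - 3/S (E(S) = -3/S - 4/5 = -3/S - 4*⅕ = -3/S - ⅘ = -⅘ - 3/S)
j(k, n) = -29/5 - 3/n (j(k, n) = -5 + (-⅘ - 3/n) = -29/5 - 3/n)
g(h) = h*(-29/5 + 3*h/4) (g(h) = (-29/5 - 3*(-h/4))*h = (-29/5 - (-3)*h/4)*h = (-29/5 + 3*h/4)*h = h*(-29/5 + 3*h/4))
(413 + g(0 + 3*(-4)))² = (413 + (0 + 3*(-4))*(-116 + 15*(0 + 3*(-4)))/20)² = (413 + (0 - 12)*(-116 + 15*(0 - 12))/20)² = (413 + (1/20)*(-12)*(-116 + 15*(-12)))² = (413 + (1/20)*(-12)*(-116 - 180))² = (413 + (1/20)*(-12)*(-296))² = (413 + 888/5)² = (2953/5)² = 8720209/25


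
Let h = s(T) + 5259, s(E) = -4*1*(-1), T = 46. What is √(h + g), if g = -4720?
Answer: √543 ≈ 23.302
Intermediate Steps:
s(E) = 4 (s(E) = -4*(-1) = 4)
h = 5263 (h = 4 + 5259 = 5263)
√(h + g) = √(5263 - 4720) = √543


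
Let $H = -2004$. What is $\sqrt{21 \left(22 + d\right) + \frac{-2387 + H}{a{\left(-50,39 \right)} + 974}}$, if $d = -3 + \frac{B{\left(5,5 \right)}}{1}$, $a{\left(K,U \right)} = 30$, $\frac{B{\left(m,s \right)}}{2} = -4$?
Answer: $\frac{\sqrt{57110783}}{502} \approx 15.054$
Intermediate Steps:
$B{\left(m,s \right)} = -8$ ($B{\left(m,s \right)} = 2 \left(-4\right) = -8$)
$d = -11$ ($d = -3 - \frac{8}{1} = -3 - 8 = -11$)
$\sqrt{21 \left(22 + d\right) + \frac{-2387 + H}{a{\left(-50,39 \right)} + 974}} = \sqrt{21 \left(22 - 11\right) + \frac{-2387 - 2004}{30 + 974}} = \sqrt{21 \cdot 11 - \frac{4391}{1004}} = \sqrt{231 - \frac{4391}{1004}} = \sqrt{\frac{227533}{1004}} = \frac{\sqrt{57110783}}{502}$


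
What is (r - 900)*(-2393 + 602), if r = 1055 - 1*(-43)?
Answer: -354618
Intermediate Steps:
r = 1098 (r = 1055 + 43 = 1098)
(r - 900)*(-2393 + 602) = (1098 - 900)*(-2393 + 602) = 198*(-1791) = -354618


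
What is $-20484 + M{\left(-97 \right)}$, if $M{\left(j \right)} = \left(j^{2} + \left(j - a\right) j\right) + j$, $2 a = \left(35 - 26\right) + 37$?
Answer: $468$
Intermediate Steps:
$a = 23$ ($a = \frac{\left(35 - 26\right) + 37}{2} = \frac{9 + 37}{2} = \frac{1}{2} \cdot 46 = 23$)
$M{\left(j \right)} = j + j^{2} + j \left(-23 + j\right)$ ($M{\left(j \right)} = \left(j^{2} + \left(j - 23\right) j\right) + j = \left(j^{2} + \left(-23 + j\right) j\right) + j = \left(j^{2} + j \left(-23 + j\right)\right) + j = j + j^{2} + j \left(-23 + j\right)$)
$-20484 + M{\left(-97 \right)} = -20484 + 2 \left(-97\right) \left(-11 - 97\right) = -20484 + 2 \left(-97\right) \left(-108\right) = -20484 + 20952 = 468$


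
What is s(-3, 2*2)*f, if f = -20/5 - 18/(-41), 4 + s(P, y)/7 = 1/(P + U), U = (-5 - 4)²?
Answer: 158921/1599 ≈ 99.388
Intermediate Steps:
U = 81 (U = (-9)² = 81)
s(P, y) = -28 + 7/(81 + P) (s(P, y) = -28 + 7/(P + 81) = -28 + 7/(81 + P))
f = -146/41 (f = -20*⅕ - 18*(-1/41) = -4 + 18/41 = -146/41 ≈ -3.5610)
s(-3, 2*2)*f = (7*(-323 - 4*(-3))/(81 - 3))*(-146/41) = (7*(-323 + 12)/78)*(-146/41) = (7*(1/78)*(-311))*(-146/41) = -2177/78*(-146/41) = 158921/1599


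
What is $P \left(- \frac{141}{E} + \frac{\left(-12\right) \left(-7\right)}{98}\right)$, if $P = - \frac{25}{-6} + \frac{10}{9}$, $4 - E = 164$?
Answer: $\frac{12331}{1344} \approx 9.1749$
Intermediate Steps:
$E = -160$ ($E = 4 - 164 = -160$)
$P = \frac{95}{18}$ ($P = \left(-25\right) \left(- \frac{1}{6}\right) + 10 \cdot \frac{1}{9} = \frac{25}{6} + \frac{10}{9} = \frac{95}{18} \approx 5.2778$)
$P \left(- \frac{141}{E} + \frac{\left(-12\right) \left(-7\right)}{98}\right) = \frac{95 \left(- \frac{141}{-160} + \frac{\left(-12\right) \left(-7\right)}{98}\right)}{18} = \frac{95 \left(\left(-141\right) \left(- \frac{1}{160}\right) + 84 \cdot \frac{1}{98}\right)}{18} = \frac{95 \left(\frac{141}{160} + \frac{6}{7}\right)}{18} = \frac{95}{18} \cdot \frac{1947}{1120} = \frac{12331}{1344}$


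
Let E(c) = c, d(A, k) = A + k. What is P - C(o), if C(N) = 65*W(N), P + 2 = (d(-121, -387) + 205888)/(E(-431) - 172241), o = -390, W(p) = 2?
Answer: -5749521/43168 ≈ -133.19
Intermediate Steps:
P = -137681/43168 (P = -2 + ((-121 - 387) + 205888)/(-431 - 172241) = -2 + (-508 + 205888)/(-172672) = -2 + 205380*(-1/172672) = -2 - 51345/43168 = -137681/43168 ≈ -3.1894)
C(N) = 130 (C(N) = 65*2 = 130)
P - C(o) = -137681/43168 - 1*130 = -137681/43168 - 130 = -5749521/43168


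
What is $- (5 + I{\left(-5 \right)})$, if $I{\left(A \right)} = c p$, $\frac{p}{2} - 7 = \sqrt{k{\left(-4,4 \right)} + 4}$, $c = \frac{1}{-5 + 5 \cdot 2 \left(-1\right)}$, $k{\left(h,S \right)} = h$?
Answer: $- \frac{61}{15} \approx -4.0667$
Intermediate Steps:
$c = - \frac{1}{15}$ ($c = \frac{1}{-5 + 10 \left(-1\right)} = \frac{1}{-5 - 10} = \frac{1}{-15} = - \frac{1}{15} \approx -0.066667$)
$p = 14$ ($p = 14 + 2 \sqrt{-4 + 4} = 14 + 2 \sqrt{0} = 14 + 2 \cdot 0 = 14 + 0 = 14$)
$I{\left(A \right)} = - \frac{14}{15}$ ($I{\left(A \right)} = \left(- \frac{1}{15}\right) 14 = - \frac{14}{15}$)
$- (5 + I{\left(-5 \right)}) = - (5 - \frac{14}{15}) = \left(-1\right) \frac{61}{15} = - \frac{61}{15}$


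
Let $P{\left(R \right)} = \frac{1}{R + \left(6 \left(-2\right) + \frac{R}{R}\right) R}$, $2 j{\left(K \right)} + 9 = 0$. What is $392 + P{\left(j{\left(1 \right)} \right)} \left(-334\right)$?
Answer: $\frac{17306}{45} \approx 384.58$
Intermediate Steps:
$j{\left(K \right)} = - \frac{9}{2}$ ($j{\left(K \right)} = - \frac{9}{2} + \frac{1}{2} \cdot 0 = - \frac{9}{2} + 0 = - \frac{9}{2}$)
$P{\left(R \right)} = - \frac{1}{10 R}$ ($P{\left(R \right)} = \frac{1}{R + \left(-12 + 1\right) R} = \frac{1}{R - 11 R} = \frac{1}{\left(-10\right) R} = - \frac{1}{10 R}$)
$392 + P{\left(j{\left(1 \right)} \right)} \left(-334\right) = 392 + - \frac{1}{10 \left(- \frac{9}{2}\right)} \left(-334\right) = 392 + \left(- \frac{1}{10}\right) \left(- \frac{2}{9}\right) \left(-334\right) = 392 + \frac{1}{45} \left(-334\right) = 392 - \frac{334}{45} = \frac{17306}{45}$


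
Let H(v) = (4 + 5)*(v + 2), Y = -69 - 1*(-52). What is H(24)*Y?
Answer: -3978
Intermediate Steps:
Y = -17 (Y = -69 + 52 = -17)
H(v) = 18 + 9*v (H(v) = 9*(2 + v) = 18 + 9*v)
H(24)*Y = (18 + 9*24)*(-17) = (18 + 216)*(-17) = 234*(-17) = -3978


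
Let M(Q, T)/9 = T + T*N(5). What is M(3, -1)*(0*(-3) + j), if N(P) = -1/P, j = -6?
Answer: 216/5 ≈ 43.200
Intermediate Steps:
M(Q, T) = 36*T/5 (M(Q, T) = 9*(T + T*(-1/5)) = 9*(T + T*(-1*⅕)) = 9*(T + T*(-⅕)) = 9*(T - T/5) = 9*(4*T/5) = 36*T/5)
M(3, -1)*(0*(-3) + j) = ((36/5)*(-1))*(0*(-3) - 6) = -36*(0 - 6)/5 = -36/5*(-6) = 216/5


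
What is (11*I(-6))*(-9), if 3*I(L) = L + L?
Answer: 396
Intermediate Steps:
I(L) = 2*L/3 (I(L) = (L + L)/3 = (2*L)/3 = 2*L/3)
(11*I(-6))*(-9) = (11*((⅔)*(-6)))*(-9) = (11*(-4))*(-9) = -44*(-9) = 396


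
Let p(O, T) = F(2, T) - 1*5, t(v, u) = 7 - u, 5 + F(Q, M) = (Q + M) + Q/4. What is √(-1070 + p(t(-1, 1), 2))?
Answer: 3*I*√478/2 ≈ 32.795*I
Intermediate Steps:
F(Q, M) = -5 + M + 5*Q/4 (F(Q, M) = -5 + ((Q + M) + Q/4) = -5 + ((M + Q) + Q*(¼)) = -5 + ((M + Q) + Q/4) = -5 + (M + 5*Q/4) = -5 + M + 5*Q/4)
p(O, T) = -15/2 + T (p(O, T) = (-5 + T + (5/4)*2) - 1*5 = (-5 + T + 5/2) - 5 = (-5/2 + T) - 5 = -15/2 + T)
√(-1070 + p(t(-1, 1), 2)) = √(-1070 + (-15/2 + 2)) = √(-1070 - 11/2) = √(-2151/2) = 3*I*√478/2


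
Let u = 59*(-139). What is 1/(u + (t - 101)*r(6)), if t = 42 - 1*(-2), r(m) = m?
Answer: -1/8543 ≈ -0.00011705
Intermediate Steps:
t = 44 (t = 42 + 2 = 44)
u = -8201
1/(u + (t - 101)*r(6)) = 1/(-8201 + (44 - 101)*6) = 1/(-8201 - 57*6) = 1/(-8201 - 342) = 1/(-8543) = -1/8543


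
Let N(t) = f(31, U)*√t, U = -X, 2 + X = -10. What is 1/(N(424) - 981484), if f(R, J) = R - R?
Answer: -1/981484 ≈ -1.0189e-6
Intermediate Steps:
X = -12 (X = -2 - 10 = -12)
U = 12 (U = -1*(-12) = 12)
f(R, J) = 0
N(t) = 0 (N(t) = 0*√t = 0)
1/(N(424) - 981484) = 1/(0 - 981484) = 1/(-981484) = -1/981484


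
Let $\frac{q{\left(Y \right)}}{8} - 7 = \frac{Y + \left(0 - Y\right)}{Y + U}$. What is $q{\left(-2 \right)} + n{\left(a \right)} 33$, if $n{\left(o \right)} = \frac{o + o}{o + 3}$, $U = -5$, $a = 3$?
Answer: $89$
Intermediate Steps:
$q{\left(Y \right)} = 56$ ($q{\left(Y \right)} = 56 + 8 \frac{Y + \left(0 - Y\right)}{Y - 5} = 56 + 8 \frac{Y - Y}{-5 + Y} = 56 + 8 \frac{0}{-5 + Y} = 56 + 8 \cdot 0 = 56 + 0 = 56$)
$n{\left(o \right)} = \frac{2 o}{3 + o}$
$q{\left(-2 \right)} + n{\left(a \right)} 33 = 56 + 2 \cdot 3 \frac{1}{3 + 3} \cdot 33 = 56 + 2 \cdot 3 \cdot \frac{1}{6} \cdot 33 = 56 + 1 \cdot 33 = 56 + 33 = 89$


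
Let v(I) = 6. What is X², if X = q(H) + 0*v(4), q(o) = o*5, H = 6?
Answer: 900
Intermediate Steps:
q(o) = 5*o
X = 30 (X = 5*6 + 0*6 = 30 + 0 = 30)
X² = 30² = 900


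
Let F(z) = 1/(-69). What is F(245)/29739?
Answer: -1/2051991 ≈ -4.8733e-7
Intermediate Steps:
F(z) = -1/69
F(245)/29739 = -1/69/29739 = -1/69*1/29739 = -1/2051991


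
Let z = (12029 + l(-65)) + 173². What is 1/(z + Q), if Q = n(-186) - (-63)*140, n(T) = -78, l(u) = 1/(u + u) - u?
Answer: 130/6599449 ≈ 1.9699e-5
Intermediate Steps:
l(u) = 1/(2*u) - u
z = 5462989/130 (z = (12029 + ((½)/(-65) - 1*(-65))) + 173² = (12029 + ((½)*(-1/65) + 65)) + 29929 = (12029 + (-1/130 + 65)) + 29929 = (12029 + 8449/130) + 29929 = 1572219/130 + 29929 = 5462989/130 ≈ 42023.)
Q = 8742 (Q = -78 - (-63)*140 = -78 - 1*(-8820) = -78 + 8820 = 8742)
1/(z + Q) = 1/(5462989/130 + 8742) = 1/(6599449/130) = 130/6599449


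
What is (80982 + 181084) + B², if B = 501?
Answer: 513067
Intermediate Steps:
(80982 + 181084) + B² = (80982 + 181084) + 501² = 262066 + 251001 = 513067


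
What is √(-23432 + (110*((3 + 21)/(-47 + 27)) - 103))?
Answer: 7*I*√483 ≈ 153.84*I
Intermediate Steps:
√(-23432 + (110*((3 + 21)/(-47 + 27)) - 103)) = √(-23432 + (110*(24/(-20)) - 103)) = √(-23432 + (110*(24*(-1/20)) - 103)) = √(-23432 + (110*(-6/5) - 103)) = √(-23432 + (-132 - 103)) = √(-23432 - 235) = √(-23667) = 7*I*√483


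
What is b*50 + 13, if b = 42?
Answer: 2113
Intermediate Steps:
b*50 + 13 = 42*50 + 13 = 2100 + 13 = 2113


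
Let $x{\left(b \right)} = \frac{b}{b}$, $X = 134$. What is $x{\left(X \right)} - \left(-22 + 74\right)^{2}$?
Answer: $-2703$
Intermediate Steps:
$x{\left(b \right)} = 1$
$x{\left(X \right)} - \left(-22 + 74\right)^{2} = 1 - \left(-22 + 74\right)^{2} = 1 - 52^{2} = 1 - 2704 = -2703$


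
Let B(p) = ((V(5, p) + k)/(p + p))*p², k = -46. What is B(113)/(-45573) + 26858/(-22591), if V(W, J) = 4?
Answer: -390130397/343179881 ≈ -1.1368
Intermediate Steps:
B(p) = -21*p (B(p) = ((4 - 46)/(p + p))*p² = (-42*1/(2*p))*p² = (-21/p)*p² = -21*p)
B(113)/(-45573) + 26858/(-22591) = -21*113/(-45573) + 26858/(-22591) = -2373*(-1/45573) + 26858*(-1/22591) = 791/15191 - 26858/22591 = -390130397/343179881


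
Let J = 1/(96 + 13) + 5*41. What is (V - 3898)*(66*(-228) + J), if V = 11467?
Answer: -12245779134/109 ≈ -1.1235e+8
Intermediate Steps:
J = 22346/109 (J = 1/109 + 205 = 22346/109 ≈ 205.01)
(V - 3898)*(66*(-228) + J) = (11467 - 3898)*(66*(-228) + 22346/109) = 7569*(-15048 + 22346/109) = 7569*(-1617886/109) = -12245779134/109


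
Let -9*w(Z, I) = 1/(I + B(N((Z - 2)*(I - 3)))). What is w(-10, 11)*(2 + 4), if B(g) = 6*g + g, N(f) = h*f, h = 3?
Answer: 2/6015 ≈ 0.00033250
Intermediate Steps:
N(f) = 3*f
B(g) = 7*g
w(Z, I) = -1/(9*(I + 21*(-3 + I)*(-2 + Z))) (w(Z, I) = -1/(9*(I + 7*(3*((Z - 2)*(I - 3))))) = -1/(9*(I + 7*(3*((-2 + Z)*(-3 + I))))) = -1/(9*(I + 7*(3*((-3 + I)*(-2 + Z))))) = -1/(9*(I + 7*(3*(-3 + I)*(-2 + Z)))) = -1/(9*(I + 21*(-3 + I)*(-2 + Z))))
w(-10, 11)*(2 + 4) = (-1/(1134 - 567*(-10) - 369*11 + 189*11*(-10)))*(2 + 4) = -1/(1134 + 5670 - 4059 - 20790)*6 = -1/(-18045)*6 = -1*(-1/18045)*6 = (1/18045)*6 = 2/6015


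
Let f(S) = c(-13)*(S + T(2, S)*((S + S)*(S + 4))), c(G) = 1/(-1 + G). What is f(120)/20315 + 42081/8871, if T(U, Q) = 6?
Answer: 346106231/84100037 ≈ 4.1154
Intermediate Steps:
f(S) = -S/14 - 6*S*(4 + S)/7 (f(S) = (S + 6*((S + S)*(S + 4)))/(-1 - 13) = (S + 6*((2*S)*(4 + S)))/(-14) = -(S + 6*(2*S*(4 + S)))/14 = -(S + 12*S*(4 + S))/14 = -S/14 - 6*S*(4 + S)/7)
f(120)/20315 + 42081/8871 = -1/14*120*(49 + 12*120)/20315 + 42081/8871 = -1/14*120*(49 + 1440)*(1/20315) + 42081*(1/8871) = -1/14*120*1489*(1/20315) + 14027/2957 = -89340/7*1/20315 + 14027/2957 = -17868/28441 + 14027/2957 = 346106231/84100037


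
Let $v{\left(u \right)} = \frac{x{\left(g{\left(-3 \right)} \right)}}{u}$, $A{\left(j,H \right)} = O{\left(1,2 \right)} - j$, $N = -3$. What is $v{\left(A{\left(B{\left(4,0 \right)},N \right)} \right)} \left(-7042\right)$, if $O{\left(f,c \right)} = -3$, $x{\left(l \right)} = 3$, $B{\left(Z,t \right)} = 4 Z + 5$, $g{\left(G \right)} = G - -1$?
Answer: $\frac{3521}{4} \approx 880.25$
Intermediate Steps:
$g{\left(G \right)} = 1 + G$ ($g{\left(G \right)} = G + 1 = 1 + G$)
$B{\left(Z,t \right)} = 5 + 4 Z$
$A{\left(j,H \right)} = -3 - j$
$v{\left(u \right)} = \frac{3}{u}$
$v{\left(A{\left(B{\left(4,0 \right)},N \right)} \right)} \left(-7042\right) = \frac{3}{-3 - \left(5 + 4 \cdot 4\right)} \left(-7042\right) = \frac{3}{-3 - \left(5 + 16\right)} \left(-7042\right) = \frac{3}{-3 - 21} \left(-7042\right) = \frac{3}{-24} \left(-7042\right) = 3 \left(- \frac{1}{24}\right) \left(-7042\right) = \left(- \frac{1}{8}\right) \left(-7042\right) = \frac{3521}{4}$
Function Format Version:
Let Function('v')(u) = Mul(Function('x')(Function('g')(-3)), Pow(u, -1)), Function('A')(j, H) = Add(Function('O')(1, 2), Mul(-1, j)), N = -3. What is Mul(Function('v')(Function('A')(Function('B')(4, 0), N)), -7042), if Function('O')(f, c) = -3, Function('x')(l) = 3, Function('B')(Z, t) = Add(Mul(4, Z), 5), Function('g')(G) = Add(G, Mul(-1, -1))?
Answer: Rational(3521, 4) ≈ 880.25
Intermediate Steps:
Function('g')(G) = Add(1, G) (Function('g')(G) = Add(G, 1) = Add(1, G))
Function('B')(Z, t) = Add(5, Mul(4, Z))
Function('A')(j, H) = Add(-3, Mul(-1, j))
Function('v')(u) = Mul(3, Pow(u, -1))
Mul(Function('v')(Function('A')(Function('B')(4, 0), N)), -7042) = Mul(Mul(3, Pow(Add(-3, Mul(-1, Add(5, Mul(4, 4)))), -1)), -7042) = Mul(Mul(3, Pow(Add(-3, Mul(-1, Add(5, 16))), -1)), -7042) = Mul(Mul(3, Pow(Add(-3, Mul(-1, 21)), -1)), -7042) = Mul(Mul(3, Pow(Add(-3, -21), -1)), -7042) = Mul(Mul(3, Pow(-24, -1)), -7042) = Mul(Mul(3, Rational(-1, 24)), -7042) = Mul(Rational(-1, 8), -7042) = Rational(3521, 4)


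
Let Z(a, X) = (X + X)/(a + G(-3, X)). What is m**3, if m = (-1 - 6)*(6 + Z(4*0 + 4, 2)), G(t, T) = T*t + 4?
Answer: -175616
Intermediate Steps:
G(t, T) = 4 + T*t
Z(a, X) = 2*X/(4 + a - 3*X) (Z(a, X) = (X + X)/(a + (4 + X*(-3))) = (2*X)/(a + (4 - 3*X)) = (2*X)/(4 + a - 3*X) = 2*X/(4 + a - 3*X))
m = -56 (m = (-1 - 6)*(6 + 2*2/(4 + (4*0 + 4) - 3*2)) = -7*(6 + 2*2/(4 + (0 + 4) - 6)) = -7*(6 + 2*2/(4 + 4 - 6)) = -7*(6 + 2*2/2) = -7*(6 + 2*2*(1/2)) = -7*(6 + 2) = -7*8 = -56)
m**3 = (-56)**3 = -175616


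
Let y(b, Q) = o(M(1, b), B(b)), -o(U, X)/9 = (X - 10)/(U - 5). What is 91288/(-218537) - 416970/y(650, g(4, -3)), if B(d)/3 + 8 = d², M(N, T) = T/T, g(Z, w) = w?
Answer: -78101856524/138494108621 ≈ -0.56394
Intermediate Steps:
M(N, T) = 1
B(d) = -24 + 3*d²
o(U, X) = -9*(-10 + X)/(-5 + U) (o(U, X) = -9*(X - 10)/(U - 5) = -9*(-10 + X)/(-5 + U))
y(b, Q) = -153/2 + 27*b²/4 (y(b, Q) = 9*(10 - (-24 + 3*b²))/(-5 + 1) = 9*(10 + (24 - 3*b²))/(-4) = 9*(-¼)*(34 - 3*b²) = -153/2 + 27*b²/4)
91288/(-218537) - 416970/y(650, g(4, -3)) = 91288/(-218537) - 416970/(-153/2 + (27/4)*650²) = 91288*(-1/218537) - 416970/(-153/2 + (27/4)*422500) = -91288/218537 - 416970/(-153/2 + 2851875) = -91288/218537 - 416970/5703597/2 = -91288/218537 - 416970*2/5703597 = -91288/218537 - 92660/633733 = -78101856524/138494108621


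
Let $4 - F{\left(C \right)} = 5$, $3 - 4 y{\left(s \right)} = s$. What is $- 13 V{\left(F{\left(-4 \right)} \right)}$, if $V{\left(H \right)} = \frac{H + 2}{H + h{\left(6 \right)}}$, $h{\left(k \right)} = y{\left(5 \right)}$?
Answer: $\frac{26}{3} \approx 8.6667$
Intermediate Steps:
$y{\left(s \right)} = \frac{3}{4} - \frac{s}{4}$
$F{\left(C \right)} = -1$ ($F{\left(C \right)} = 4 - 5 = -1$)
$h{\left(k \right)} = - \frac{1}{2}$ ($h{\left(k \right)} = \frac{3}{4} - \frac{5}{4} = - \frac{1}{2}$)
$V{\left(H \right)} = \frac{2 + H}{- \frac{1}{2} + H}$ ($V{\left(H \right)} = \frac{H + 2}{H - \frac{1}{2}} = \frac{2 + H}{- \frac{1}{2} + H}$)
$- 13 V{\left(F{\left(-4 \right)} \right)} = - 13 \frac{2 \left(2 - 1\right)}{-1 + 2 \left(-1\right)} = - 13 \cdot 2 \frac{1}{-1 - 2} \cdot 1 = - 13 \cdot 2 \frac{1}{-3} \cdot 1 = - 13 \cdot 2 \left(- \frac{1}{3}\right) 1 = \left(-13\right) \left(- \frac{2}{3}\right) = \frac{26}{3}$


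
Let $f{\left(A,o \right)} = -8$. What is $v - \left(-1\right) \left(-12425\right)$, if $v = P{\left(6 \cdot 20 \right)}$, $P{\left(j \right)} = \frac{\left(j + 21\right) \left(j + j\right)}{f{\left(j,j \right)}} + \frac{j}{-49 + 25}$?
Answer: $-16660$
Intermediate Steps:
$P{\left(j \right)} = - \frac{j}{24} - \frac{j \left(21 + j\right)}{4}$ ($P{\left(j \right)} = \frac{\left(j + 21\right) \left(j + j\right)}{-8} + \frac{j}{-49 + 25} = \left(21 + j\right) 2 j \left(- \frac{1}{8}\right) + \frac{j}{-24} = 2 j \left(21 + j\right) \left(- \frac{1}{8}\right) + j \left(- \frac{1}{24}\right) = - \frac{j \left(21 + j\right)}{4} - \frac{j}{24} = - \frac{j}{24} - \frac{j \left(21 + j\right)}{4}$)
$v = -4235$ ($v = - \frac{6 \cdot 20 \left(127 + 6 \cdot 6 \cdot 20\right)}{24} = \left(- \frac{1}{24}\right) 120 \left(127 + 6 \cdot 120\right) = \left(- \frac{1}{24}\right) 120 \left(127 + 720\right) = \left(- \frac{1}{24}\right) 120 \cdot 847 = -4235$)
$v - \left(-1\right) \left(-12425\right) = -4235 - \left(-1\right) \left(-12425\right) = -4235 - 12425 = -16660$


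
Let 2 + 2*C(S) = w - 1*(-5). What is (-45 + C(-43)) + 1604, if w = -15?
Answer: 1553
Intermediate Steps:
C(S) = -6 (C(S) = -1 + (-15 - 1*(-5))/2 = -1 + (-15 + 5)/2 = -1 + (½)*(-10) = -1 - 5 = -6)
(-45 + C(-43)) + 1604 = (-45 - 6) + 1604 = -51 + 1604 = 1553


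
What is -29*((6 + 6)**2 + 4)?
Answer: -4292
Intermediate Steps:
-29*((6 + 6)**2 + 4) = -29*(12**2 + 4) = -29*(144 + 4) = -29*148 = -4292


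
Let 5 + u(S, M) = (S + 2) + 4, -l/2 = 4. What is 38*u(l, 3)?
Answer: -266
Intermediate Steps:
l = -8 (l = -2*4 = -8)
u(S, M) = 1 + S (u(S, M) = -5 + ((S + 2) + 4) = -5 + ((2 + S) + 4) = -5 + (6 + S) = 1 + S)
38*u(l, 3) = 38*(1 - 8) = 38*(-7) = -266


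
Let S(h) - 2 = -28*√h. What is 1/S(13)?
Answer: -1/5094 - 7*√13/2547 ≈ -0.010106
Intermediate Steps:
S(h) = 2 - 28*√h
1/S(13) = 1/(2 - 28*√13)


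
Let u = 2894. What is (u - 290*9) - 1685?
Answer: -1401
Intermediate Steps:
(u - 290*9) - 1685 = (2894 - 290*9) - 1685 = (2894 - 2610) - 1685 = 284 - 1685 = -1401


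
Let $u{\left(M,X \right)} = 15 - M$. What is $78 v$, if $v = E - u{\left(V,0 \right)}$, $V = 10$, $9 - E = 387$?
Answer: $-29874$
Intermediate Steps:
$E = -378$ ($E = 9 - 387 = -378$)
$v = -383$ ($v = -378 - \left(15 - 10\right) = -378 - 5 = -383$)
$78 v = 78 \left(-383\right) = -29874$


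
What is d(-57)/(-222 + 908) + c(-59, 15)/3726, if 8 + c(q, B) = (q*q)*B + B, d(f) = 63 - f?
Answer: 9067853/639009 ≈ 14.190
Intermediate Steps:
c(q, B) = -8 + B + B*q**2 (c(q, B) = -8 + ((q*q)*B + B) = -8 + (q**2*B + B) = -8 + (B*q**2 + B) = -8 + (B + B*q**2) = -8 + B + B*q**2)
d(-57)/(-222 + 908) + c(-59, 15)/3726 = (63 - 1*(-57))/(-222 + 908) + (-8 + 15 + 15*(-59)**2)/3726 = (63 + 57)/686 + (-8 + 15 + 15*3481)*(1/3726) = 120*(1/686) + (-8 + 15 + 52215)*(1/3726) = 60/343 + 52222*(1/3726) = 60/343 + 26111/1863 = 9067853/639009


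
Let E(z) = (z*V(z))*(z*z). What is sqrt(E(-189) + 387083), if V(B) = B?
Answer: 2*sqrt(319094231) ≈ 35726.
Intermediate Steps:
E(z) = z**4 (E(z) = (z*z)*(z*z) = z**2*z**2 = z**4)
sqrt(E(-189) + 387083) = sqrt((-189)**4 + 387083) = sqrt(1275989841 + 387083) = sqrt(1276376924) = 2*sqrt(319094231)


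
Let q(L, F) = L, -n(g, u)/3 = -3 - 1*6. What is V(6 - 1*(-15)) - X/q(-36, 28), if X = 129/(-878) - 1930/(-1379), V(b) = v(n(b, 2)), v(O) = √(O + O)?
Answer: 1516649/43587432 + 3*√6 ≈ 7.3833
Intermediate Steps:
n(g, u) = 27 (n(g, u) = -3*(-3 - 1*6) = -3*(-3 - 6) = -3*(-9) = 27)
v(O) = √2*√O (v(O) = √(2*O) = √2*√O)
V(b) = 3*√6 (V(b) = √2*√27 = √2*(3*√3) = 3*√6)
X = 1516649/1210762 (X = 129*(-1/878) - 1930*(-1/1379) = -129/878 + 1930/1379 = 1516649/1210762 ≈ 1.2526)
V(6 - 1*(-15)) - X/q(-36, 28) = 3*√6 - 1516649/(1210762*(-36)) = 3*√6 - 1516649*(-1)/(1210762*36) = 3*√6 - 1*(-1516649/43587432) = 3*√6 + 1516649/43587432 = 1516649/43587432 + 3*√6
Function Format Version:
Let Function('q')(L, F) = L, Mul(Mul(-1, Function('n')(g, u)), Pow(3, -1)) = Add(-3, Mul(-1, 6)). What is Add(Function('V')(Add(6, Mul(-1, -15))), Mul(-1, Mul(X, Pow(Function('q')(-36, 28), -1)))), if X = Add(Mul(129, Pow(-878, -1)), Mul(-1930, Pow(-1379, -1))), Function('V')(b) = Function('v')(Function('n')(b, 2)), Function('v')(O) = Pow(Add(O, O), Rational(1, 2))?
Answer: Add(Rational(1516649, 43587432), Mul(3, Pow(6, Rational(1, 2)))) ≈ 7.3833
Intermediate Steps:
Function('n')(g, u) = 27 (Function('n')(g, u) = Mul(-3, Add(-3, Mul(-1, 6))) = Mul(-3, Add(-3, -6)) = Mul(-3, -9) = 27)
Function('v')(O) = Mul(Pow(2, Rational(1, 2)), Pow(O, Rational(1, 2))) (Function('v')(O) = Pow(Mul(2, O), Rational(1, 2)) = Mul(Pow(2, Rational(1, 2)), Pow(O, Rational(1, 2))))
Function('V')(b) = Mul(3, Pow(6, Rational(1, 2))) (Function('V')(b) = Mul(Pow(2, Rational(1, 2)), Pow(27, Rational(1, 2))) = Mul(Pow(2, Rational(1, 2)), Mul(3, Pow(3, Rational(1, 2)))) = Mul(3, Pow(6, Rational(1, 2))))
X = Rational(1516649, 1210762) (X = Add(Mul(129, Rational(-1, 878)), Mul(-1930, Rational(-1, 1379))) = Add(Rational(-129, 878), Rational(1930, 1379)) = Rational(1516649, 1210762) ≈ 1.2526)
Add(Function('V')(Add(6, Mul(-1, -15))), Mul(-1, Mul(X, Pow(Function('q')(-36, 28), -1)))) = Add(Mul(3, Pow(6, Rational(1, 2))), Mul(-1, Mul(Rational(1516649, 1210762), Pow(-36, -1)))) = Add(Mul(3, Pow(6, Rational(1, 2))), Mul(-1, Mul(Rational(1516649, 1210762), Rational(-1, 36)))) = Add(Mul(3, Pow(6, Rational(1, 2))), Mul(-1, Rational(-1516649, 43587432))) = Add(Mul(3, Pow(6, Rational(1, 2))), Rational(1516649, 43587432)) = Add(Rational(1516649, 43587432), Mul(3, Pow(6, Rational(1, 2))))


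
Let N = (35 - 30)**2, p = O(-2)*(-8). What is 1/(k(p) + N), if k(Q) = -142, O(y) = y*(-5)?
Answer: -1/117 ≈ -0.0085470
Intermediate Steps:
O(y) = -5*y
p = -80 (p = -5*(-2)*(-8) = 10*(-8) = -80)
N = 25 (N = 5**2 = 25)
1/(k(p) + N) = 1/(-142 + 25) = 1/(-117) = -1/117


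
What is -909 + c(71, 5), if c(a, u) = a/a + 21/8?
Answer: -7243/8 ≈ -905.38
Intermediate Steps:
c(a, u) = 29/8 (c(a, u) = 1 + 21*(1/8) = 1 + 21/8 = 29/8)
-909 + c(71, 5) = -909 + 29/8 = -7243/8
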